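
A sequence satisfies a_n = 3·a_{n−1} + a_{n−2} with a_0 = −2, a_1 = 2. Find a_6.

502

With companion matrix A = [[3, 1], [1, 0]], [a_n, a_{n−1}]ᵀ = A·[a_{n−1}, a_{n−2}]ᵀ, so [a_6, a_5]ᵀ = A⁵·[a_1, a_0]ᵀ.
A⁵ = [[360, 109], [109, 33]], giving [a_6, a_5]ᵀ = [[502], [152]].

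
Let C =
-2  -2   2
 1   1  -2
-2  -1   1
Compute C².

[[-2, 0, 2], [3, 1, -2], [1, 2, -1]]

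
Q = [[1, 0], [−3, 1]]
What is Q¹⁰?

Q = I + N where N = [[0, 0], [−3, 0]] is strictly lower-triangular, so N² = 0.
(I + N)¹⁰ = I + 10·N = [[1, 0], [−30, 1]].

[[1, 0], [−30, 1]]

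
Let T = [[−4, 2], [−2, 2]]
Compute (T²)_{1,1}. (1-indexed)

12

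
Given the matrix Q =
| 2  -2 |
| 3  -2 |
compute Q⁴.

Q² = [[-2, 0], [0, -2]]
Q³ = [[-4, 4], [-6, 4]]
Q⁴ = [[4, 0], [0, 4]]

[[4, 0], [0, 4]]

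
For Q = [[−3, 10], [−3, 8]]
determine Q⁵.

tr Q = 5 and det Q = 6, so the characteristic polynomial is λ² − (5)λ + (6) with roots 3 and 2.
Eigenvectors give P = [[5, −2], [3, −1]] with P⁻¹ = [[−1, 2], [−3, 5]], and Q = P·diag(3, 2)·P⁻¹.
Then Q⁵ = P·diag(243, 32)·P⁻¹ = [[1215, −64], [729, −32]] · [[−1, 2], [−3, 5]] = [[−1023, 2110], [−633, 1298]].

[[−1023, 2110], [−633, 1298]]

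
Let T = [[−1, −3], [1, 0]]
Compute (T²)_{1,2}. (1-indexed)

3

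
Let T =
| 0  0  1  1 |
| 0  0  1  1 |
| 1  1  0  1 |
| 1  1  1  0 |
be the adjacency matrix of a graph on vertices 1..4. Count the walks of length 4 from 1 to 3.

9

The number of length-4 walks from vertex 1 to vertex 3 is entry (1,3) of T⁴, where T is the adjacency matrix.
T² = [[2, 2, 1, 1], [2, 2, 1, 1], [1, 1, 3, 2], [1, 1, 2, 3]]
T³ = [[2, 2, 5, 5], [2, 2, 5, 5], [5, 5, 4, 5], [5, 5, 5, 4]]
T⁴ = [[10, 10, 9, 9], [10, 10, 9, 9], [9, 9, 15, 14], [9, 9, 14, 15]]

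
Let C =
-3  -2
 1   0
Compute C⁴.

tr C = -3 and det C = 2, so the characteristic polynomial is λ² − (-3)λ + (2) with roots -1 and -2.
Eigenvectors give P = [[-1, 2], [1, -1]] with P⁻¹ = [[1, 2], [1, 1]], and C = P·diag(-1, -2)·P⁻¹.
Then C⁴ = P·diag(1, 16)·P⁻¹ = [[-1, 32], [1, -16]] · [[1, 2], [1, 1]] = [[31, 30], [-15, -14]].

[[31, 30], [-15, -14]]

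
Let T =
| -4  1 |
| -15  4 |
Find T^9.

T² = I (check: tr T = 0 and det T = -1), so T^9 = T since 9 is odd.

[[-4, 1], [-15, 4]]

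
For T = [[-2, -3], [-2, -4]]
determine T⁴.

T² = [[10, 18], [12, 22]]
T³ = [[-56, -102], [-68, -124]]
T⁴ = [[316, 576], [384, 700]]

[[316, 576], [384, 700]]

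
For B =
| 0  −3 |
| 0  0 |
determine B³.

B is strictly triangular, hence nilpotent: B² = 0, so B³ = 0.

[[0, 0], [0, 0]]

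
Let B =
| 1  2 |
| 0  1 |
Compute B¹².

[[1, 24], [0, 1]]

B = I + N where N = [[0, 2], [0, 0]] is strictly upper-triangular, so N² = 0.
(I + N)¹² = I + 12·N = [[1, 24], [0, 1]].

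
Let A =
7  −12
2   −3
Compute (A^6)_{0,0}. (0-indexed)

2185

tr A = 4 and det A = 3, so the characteristic polynomial is λ² − (4)λ + (3) with roots 3 and 1.
Eigenvectors give P = [[3, −2], [1, −1]] with P⁻¹ = [[1, −2], [1, −3]], and A = P·diag(3, 1)·P⁻¹.
Then A^6 = P·diag(729, 1)·P⁻¹ = [[2187, −2], [729, −1]] · [[1, −2], [1, −3]] = [[2185, −4368], [728, −1455]].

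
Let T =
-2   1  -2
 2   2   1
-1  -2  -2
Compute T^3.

T^2 = [[8, 4, 9], [-1, 4, -4], [0, -1, 4]]
T^3 = [[-17, -2, -30], [14, 15, 14], [-6, -10, -9]]

[[-17, -2, -30], [14, 15, 14], [-6, -10, -9]]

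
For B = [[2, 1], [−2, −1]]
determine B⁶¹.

B² = B (a projection; rank 1, trace 1), so B⁶¹ = B.

[[2, 1], [−2, −1]]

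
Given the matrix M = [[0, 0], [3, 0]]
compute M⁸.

M is strictly triangular, hence nilpotent: M² = 0, so M⁸ = 0.

[[0, 0], [0, 0]]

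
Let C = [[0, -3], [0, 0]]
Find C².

C is strictly triangular, hence nilpotent: C² = 0, so C² = 0.

[[0, 0], [0, 0]]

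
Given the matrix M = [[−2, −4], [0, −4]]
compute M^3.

M^2 = [[4, 24], [0, 16]]
M^3 = [[−8, −112], [0, −64]]

[[−8, −112], [0, −64]]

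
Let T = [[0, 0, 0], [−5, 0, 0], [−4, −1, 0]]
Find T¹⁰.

T is strictly triangular, hence nilpotent: T³ = 0, so T¹⁰ = 0.

[[0, 0, 0], [0, 0, 0], [0, 0, 0]]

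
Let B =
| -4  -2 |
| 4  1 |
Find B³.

[[-8, -10], [20, 17]]

B² = [[8, 6], [-12, -7]]
B³ = [[-8, -10], [20, 17]]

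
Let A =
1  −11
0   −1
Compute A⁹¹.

[[1, −11], [0, −1]]

A² = I (check: tr A = 0 and det A = −1), so A⁹¹ = A since 91 is odd.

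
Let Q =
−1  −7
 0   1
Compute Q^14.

Q² = I (check: tr Q = 0 and det Q = −1), so Q^14 = I since 14 is even.

[[1, 0], [0, 1]]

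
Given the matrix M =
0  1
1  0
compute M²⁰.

[[1, 0], [0, 1]]

M² = I (check: tr M = 0 and det M = −1), so M²⁰ = I since 20 is even.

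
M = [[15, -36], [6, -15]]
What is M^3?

tr M = 0 and det M = -9, so the characteristic polynomial is λ² − (0)λ + (-9) with roots -3 and 3.
Eigenvectors give P = [[-2, 3], [-1, 1]] with P⁻¹ = [[1, -3], [1, -2]], and M = P·diag(-3, 3)·P⁻¹.
Then M^3 = P·diag(-27, 27)·P⁻¹ = [[54, 81], [27, 27]] · [[1, -3], [1, -2]] = [[135, -324], [54, -135]].

[[135, -324], [54, -135]]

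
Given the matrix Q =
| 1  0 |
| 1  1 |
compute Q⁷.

Q = I + N where N = [[0, 0], [1, 0]] is strictly lower-triangular, so N² = 0.
(I + N)⁷ = I + 7·N = [[1, 0], [7, 1]].

[[1, 0], [7, 1]]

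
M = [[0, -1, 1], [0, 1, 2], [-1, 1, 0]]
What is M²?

[[-1, 0, -2], [-2, 3, 2], [0, 2, 1]]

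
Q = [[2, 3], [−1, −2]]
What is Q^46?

Q² = I (check: tr Q = 0 and det Q = −1), so Q^46 = I since 46 is even.

[[1, 0], [0, 1]]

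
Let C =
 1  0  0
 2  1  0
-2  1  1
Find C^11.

[[1, 0, 0], [22, 1, 0], [88, 11, 1]]

C = I + N where N = [[0, 0, 0], [2, 0, 0], [-2, 1, 0]] is strictly lower-triangular, so N^3 = 0.
(I + N)^11 = I + 11·N + 55·N^2 = [[1, 0, 0], [22, 1, 0], [88, 11, 1]].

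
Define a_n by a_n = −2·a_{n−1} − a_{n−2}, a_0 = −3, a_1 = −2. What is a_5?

−22

With companion matrix C = [[−2, −1], [1, 0]], [a_n, a_{n−1}]ᵀ = C·[a_{n−1}, a_{n−2}]ᵀ, so [a_5, a_4]ᵀ = C⁴·[a_1, a_0]ᵀ.
C⁴ = [[5, 4], [−4, −3]], giving [a_5, a_4]ᵀ = [[−22], [17]].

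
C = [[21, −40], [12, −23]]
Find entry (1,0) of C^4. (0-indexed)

−240

tr C = −2 and det C = −3, so the characteristic polynomial is λ² − (−2)λ + (−3) with roots 1 and −3.
Eigenvectors give P = [[2, −5], [1, −3]] with P⁻¹ = [[3, −5], [1, −2]], and C = P·diag(1, −3)·P⁻¹.
Then C^4 = P·diag(1, 81)·P⁻¹ = [[2, −405], [1, −243]] · [[3, −5], [1, −2]] = [[−399, 800], [−240, 481]].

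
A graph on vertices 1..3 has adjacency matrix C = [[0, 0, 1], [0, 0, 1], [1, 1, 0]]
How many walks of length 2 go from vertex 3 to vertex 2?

The number of length-2 walks from vertex 3 to vertex 2 is entry (3,2) of C², where C is the adjacency matrix.
C² = [[1, 1, 0], [1, 1, 0], [0, 0, 2]]

0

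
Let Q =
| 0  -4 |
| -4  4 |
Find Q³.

Q² = [[16, -16], [-16, 32]]
Q³ = [[64, -128], [-128, 192]]

[[64, -128], [-128, 192]]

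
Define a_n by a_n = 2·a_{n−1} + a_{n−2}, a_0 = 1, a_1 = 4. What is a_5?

128

With companion matrix B = [[2, 1], [1, 0]], [a_n, a_{n−1}]ᵀ = B·[a_{n−1}, a_{n−2}]ᵀ, so [a_5, a_4]ᵀ = B⁴·[a_1, a_0]ᵀ.
B⁴ = [[29, 12], [12, 5]], giving [a_5, a_4]ᵀ = [[128], [53]].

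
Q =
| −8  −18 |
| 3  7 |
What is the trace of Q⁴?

17

tr Q = −1 and det Q = −2, so the characteristic polynomial is λ² − (−1)λ + (−2) with roots 1 and −2.
Eigenvectors give P = [[−2, 3], [1, −1]] with P⁻¹ = [[1, 3], [1, 2]], and Q = P·diag(1, −2)·P⁻¹.
Then Q⁴ = P·diag(1, 16)·P⁻¹ = [[−2, 48], [1, −16]] · [[1, 3], [1, 2]] = [[46, 90], [−15, −29]].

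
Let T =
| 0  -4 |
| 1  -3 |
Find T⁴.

T² = [[-4, 12], [-3, 5]]
T³ = [[12, -20], [5, -3]]
T⁴ = [[-20, 12], [-3, -11]]

[[-20, 12], [-3, -11]]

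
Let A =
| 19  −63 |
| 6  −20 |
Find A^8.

tr A = −1 and det A = −2, so the characteristic polynomial is λ² − (−1)λ + (−2) with roots −2 and 1.
Eigenvectors give P = [[3, 7], [1, 2]] with P⁻¹ = [[−2, 7], [1, −3]], and A = P·diag(−2, 1)·P⁻¹.
Then A^8 = P·diag(256, 1)·P⁻¹ = [[768, 7], [256, 2]] · [[−2, 7], [1, −3]] = [[−1529, 5355], [−510, 1786]].

[[−1529, 5355], [−510, 1786]]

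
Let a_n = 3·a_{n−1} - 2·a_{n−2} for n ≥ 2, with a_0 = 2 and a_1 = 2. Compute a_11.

2

With companion matrix A = [[3, -2], [1, 0]], [a_n, a_{n−1}]ᵀ = A·[a_{n−1}, a_{n−2}]ᵀ, so [a_11, a_10]ᵀ = A^10·[a_1, a_0]ᵀ.
A^10 = [[2047, -2046], [1023, -1022]], giving [a_11, a_10]ᵀ = [[2], [2]].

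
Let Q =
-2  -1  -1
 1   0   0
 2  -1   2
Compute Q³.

[[1, -1, -1], [1, 3, 0], [2, -1, 5]]

Q² = [[1, 3, 0], [-2, -1, -1], [-1, -4, 2]]
Q³ = [[1, -1, -1], [1, 3, 0], [2, -1, 5]]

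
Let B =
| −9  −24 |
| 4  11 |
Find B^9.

tr B = 2 and det B = −3, so the characteristic polynomial is λ² − (2)λ + (−3) with roots −1 and 3.
Eigenvectors give P = [[3, −2], [−1, 1]] with P⁻¹ = [[1, 2], [1, 3]], and B = P·diag(−1, 3)·P⁻¹.
Then B^9 = P·diag(−1, 19683)·P⁻¹ = [[−3, −39366], [1, 19683]] · [[1, 2], [1, 3]] = [[−39369, −118104], [19684, 59051]].

[[−39369, −118104], [19684, 59051]]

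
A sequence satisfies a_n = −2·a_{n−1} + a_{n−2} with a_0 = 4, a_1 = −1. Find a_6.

With companion matrix T = [[−2, 1], [1, 0]], [a_n, a_{n−1}]ᵀ = T·[a_{n−1}, a_{n−2}]ᵀ, so [a_6, a_5]ᵀ = T^5·[a_1, a_0]ᵀ.
T^5 = [[−70, 29], [29, −12]], giving [a_6, a_5]ᵀ = [[186], [−77]].

186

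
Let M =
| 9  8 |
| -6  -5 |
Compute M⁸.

tr M = 4 and det M = 3, so the characteristic polynomial is λ² − (4)λ + (3) with roots 1 and 3.
Eigenvectors give P = [[-1, 4], [1, -3]] with P⁻¹ = [[3, 4], [1, 1]], and M = P·diag(1, 3)·P⁻¹.
Then M⁸ = P·diag(1, 6561)·P⁻¹ = [[-1, 26244], [1, -19683]] · [[3, 4], [1, 1]] = [[26241, 26240], [-19680, -19679]].

[[26241, 26240], [-19680, -19679]]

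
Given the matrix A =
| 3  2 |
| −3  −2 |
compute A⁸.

[[3, 2], [−3, −2]]

A² = A (a projection; rank 1, trace 1), so A⁸ = A.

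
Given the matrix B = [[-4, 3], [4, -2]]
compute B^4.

[[1216, -792], [-1056, 688]]

B^2 = [[28, -18], [-24, 16]]
B^3 = [[-184, 120], [160, -104]]
B^4 = [[1216, -792], [-1056, 688]]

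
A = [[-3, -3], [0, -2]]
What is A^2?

[[9, 15], [0, 4]]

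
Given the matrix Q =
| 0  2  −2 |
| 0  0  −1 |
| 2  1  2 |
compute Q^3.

[[−12, −14, −2], [−4, −6, 1], [−2, 7, −16]]

Q^2 = [[−4, −2, −6], [−2, −1, −2], [4, 6, −1]]
Q^3 = [[−12, −14, −2], [−4, −6, 1], [−2, 7, −16]]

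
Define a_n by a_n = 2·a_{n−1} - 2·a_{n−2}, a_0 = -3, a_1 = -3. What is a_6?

With companion matrix T = [[2, -2], [1, 0]], [a_n, a_{n−1}]ᵀ = T·[a_{n−1}, a_{n−2}]ᵀ, so [a_6, a_5]ᵀ = T⁵·[a_1, a_0]ᵀ.
T⁵ = [[-8, 8], [-4, 0]], giving [a_6, a_5]ᵀ = [[0], [12]].

0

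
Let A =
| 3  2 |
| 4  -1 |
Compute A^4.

[[321, 104], [208, 113]]

A^2 = [[17, 4], [8, 9]]
A^3 = [[67, 30], [60, 7]]
A^4 = [[321, 104], [208, 113]]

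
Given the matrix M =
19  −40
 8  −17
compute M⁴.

tr M = 2 and det M = −3, so the characteristic polynomial is λ² − (2)λ + (−3) with roots 3 and −1.
Eigenvectors give P = [[5, 2], [2, 1]] with P⁻¹ = [[1, −2], [−2, 5]], and M = P·diag(3, −1)·P⁻¹.
Then M⁴ = P·diag(81, 1)·P⁻¹ = [[405, 2], [162, 1]] · [[1, −2], [−2, 5]] = [[401, −800], [160, −319]].

[[401, −800], [160, −319]]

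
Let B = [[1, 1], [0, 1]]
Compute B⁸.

[[1, 8], [0, 1]]

B = I + N where N = [[0, 1], [0, 0]] is strictly upper-triangular, so N² = 0.
(I + N)⁸ = I + 8·N = [[1, 8], [0, 1]].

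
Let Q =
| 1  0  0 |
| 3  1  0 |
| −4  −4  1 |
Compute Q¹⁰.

Q = I + N where N = [[0, 0, 0], [3, 0, 0], [−4, −4, 0]] is strictly lower-triangular, so N³ = 0.
(I + N)¹⁰ = I + 10·N + 45·N² = [[1, 0, 0], [30, 1, 0], [−580, −40, 1]].

[[1, 0, 0], [30, 1, 0], [−580, −40, 1]]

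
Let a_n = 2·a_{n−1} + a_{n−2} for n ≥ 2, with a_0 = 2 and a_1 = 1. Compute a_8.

With companion matrix C = [[2, 1], [1, 0]], [a_n, a_{n−1}]ᵀ = C·[a_{n−1}, a_{n−2}]ᵀ, so [a_8, a_7]ᵀ = C^7·[a_1, a_0]ᵀ.
C^7 = [[408, 169], [169, 70]], giving [a_8, a_7]ᵀ = [[746], [309]].

746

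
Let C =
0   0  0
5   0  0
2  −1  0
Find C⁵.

[[0, 0, 0], [0, 0, 0], [0, 0, 0]]

C is strictly triangular, hence nilpotent: C³ = 0, so C⁵ = 0.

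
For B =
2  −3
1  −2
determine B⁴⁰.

B² = I (check: tr B = 0 and det B = −1), so B⁴⁰ = I since 40 is even.

[[1, 0], [0, 1]]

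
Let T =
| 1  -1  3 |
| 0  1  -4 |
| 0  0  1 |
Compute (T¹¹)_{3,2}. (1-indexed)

T = I + N where N = [[0, -1, 3], [0, 0, -4], [0, 0, 0]] is strictly upper-triangular, so N³ = 0.
(I + N)¹¹ = I + 11·N + 55·N² = [[1, -11, 253], [0, 1, -44], [0, 0, 1]].

0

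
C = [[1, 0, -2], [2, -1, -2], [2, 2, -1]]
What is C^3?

C^2 = [[-3, -4, 0], [-4, -3, 0], [4, -4, -7]]
C^3 = [[-11, 4, 14], [-10, 3, 14], [-18, -10, 7]]

[[-11, 4, 14], [-10, 3, 14], [-18, -10, 7]]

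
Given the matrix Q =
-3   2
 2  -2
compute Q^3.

[[-59, 46], [46, -36]]

Q^2 = [[13, -10], [-10, 8]]
Q^3 = [[-59, 46], [46, -36]]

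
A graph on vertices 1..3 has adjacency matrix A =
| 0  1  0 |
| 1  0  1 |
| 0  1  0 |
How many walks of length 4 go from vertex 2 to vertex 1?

The number of length-4 walks from vertex 2 to vertex 1 is entry (2,1) of A⁴, where A is the adjacency matrix.
A² = [[1, 0, 1], [0, 2, 0], [1, 0, 1]]
A³ = [[0, 2, 0], [2, 0, 2], [0, 2, 0]]
A⁴ = [[2, 0, 2], [0, 4, 0], [2, 0, 2]]

0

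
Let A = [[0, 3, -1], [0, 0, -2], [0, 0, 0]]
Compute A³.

A is strictly triangular, hence nilpotent: A³ = 0, so A³ = 0.

[[0, 0, 0], [0, 0, 0], [0, 0, 0]]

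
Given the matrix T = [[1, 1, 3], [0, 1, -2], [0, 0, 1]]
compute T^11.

T = I + N where N = [[0, 1, 3], [0, 0, -2], [0, 0, 0]] is strictly upper-triangular, so N^3 = 0.
(I + N)^11 = I + 11·N + 55·N^2 = [[1, 11, -77], [0, 1, -22], [0, 0, 1]].

[[1, 11, -77], [0, 1, -22], [0, 0, 1]]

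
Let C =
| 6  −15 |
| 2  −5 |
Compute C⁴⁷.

C² = C (a projection; rank 1, trace 1), so C⁴⁷ = C.

[[6, −15], [2, −5]]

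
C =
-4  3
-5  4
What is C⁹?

C² = I (check: tr C = 0 and det C = -1), so C⁹ = C since 9 is odd.

[[-4, 3], [-5, 4]]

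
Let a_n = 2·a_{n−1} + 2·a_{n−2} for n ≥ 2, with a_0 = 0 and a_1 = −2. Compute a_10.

With companion matrix A = [[2, 2], [1, 0]], [a_n, a_{n−1}]ᵀ = A·[a_{n−1}, a_{n−2}]ᵀ, so [a_10, a_9]ᵀ = A⁹·[a_1, a_0]ᵀ.
A⁹ = [[6688, 4896], [2448, 1792]], giving [a_10, a_9]ᵀ = [[−13376], [−4896]].

−13376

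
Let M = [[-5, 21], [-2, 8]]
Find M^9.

[[-3065, 10731], [-1022, 3578]]

tr M = 3 and det M = 2, so the characteristic polynomial is λ² − (3)λ + (2) with roots 2 and 1.
Eigenvectors give P = [[3, 7], [1, 2]] with P⁻¹ = [[-2, 7], [1, -3]], and M = P·diag(2, 1)·P⁻¹.
Then M^9 = P·diag(512, 1)·P⁻¹ = [[1536, 7], [512, 2]] · [[-2, 7], [1, -3]] = [[-3065, 10731], [-1022, 3578]].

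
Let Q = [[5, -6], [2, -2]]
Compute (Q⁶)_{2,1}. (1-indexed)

tr Q = 3 and det Q = 2, so the characteristic polynomial is λ² − (3)λ + (2) with roots 1 and 2.
Eigenvectors give P = [[-3, -2], [-2, -1]] with P⁻¹ = [[1, -2], [-2, 3]], and Q = P·diag(1, 2)·P⁻¹.
Then Q⁶ = P·diag(1, 64)·P⁻¹ = [[-3, -128], [-2, -64]] · [[1, -2], [-2, 3]] = [[253, -378], [126, -188]].

126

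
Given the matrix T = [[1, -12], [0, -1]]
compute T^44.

T² = I (check: tr T = 0 and det T = -1), so T^44 = I since 44 is even.

[[1, 0], [0, 1]]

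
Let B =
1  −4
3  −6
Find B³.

tr B = −5 and det B = 6, so the characteristic polynomial is λ² − (−5)λ + (6) with roots −3 and −2.
Eigenvectors give P = [[1, 4], [1, 3]] with P⁻¹ = [[−3, 4], [1, −1]], and B = P·diag(−3, −2)·P⁻¹.
Then B³ = P·diag(−27, −8)·P⁻¹ = [[−27, −32], [−27, −24]] · [[−3, 4], [1, −1]] = [[49, −76], [57, −84]].

[[49, −76], [57, −84]]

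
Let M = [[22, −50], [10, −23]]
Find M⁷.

[[9388, −23150], [4630, −11447]]

tr M = −1 and det M = −6, so the characteristic polynomial is λ² − (−1)λ + (−6) with roots 2 and −3.
Eigenvectors give P = [[5, 2], [2, 1]] with P⁻¹ = [[1, −2], [−2, 5]], and M = P·diag(2, −3)·P⁻¹.
Then M⁷ = P·diag(128, −2187)·P⁻¹ = [[640, −4374], [256, −2187]] · [[1, −2], [−2, 5]] = [[9388, −23150], [4630, −11447]].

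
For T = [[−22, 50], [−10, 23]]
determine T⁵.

[[−1132, 2750], [−550, 1343]]

tr T = 1 and det T = −6, so the characteristic polynomial is λ² − (1)λ + (−6) with roots −2 and 3.
Eigenvectors give P = [[5, 2], [2, 1]] with P⁻¹ = [[1, −2], [−2, 5]], and T = P·diag(−2, 3)·P⁻¹.
Then T⁵ = P·diag(−32, 243)·P⁻¹ = [[−160, 486], [−64, 243]] · [[1, −2], [−2, 5]] = [[−1132, 2750], [−550, 1343]].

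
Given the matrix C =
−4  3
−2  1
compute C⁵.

tr C = −3 and det C = 2, so the characteristic polynomial is λ² − (−3)λ + (2) with roots −1 and −2.
Eigenvectors give P = [[−1, 3], [−1, 2]] with P⁻¹ = [[2, −3], [1, −1]], and C = P·diag(−1, −2)·P⁻¹.
Then C⁵ = P·diag(−1, −32)·P⁻¹ = [[1, −96], [1, −64]] · [[2, −3], [1, −1]] = [[−94, 93], [−62, 61]].

[[−94, 93], [−62, 61]]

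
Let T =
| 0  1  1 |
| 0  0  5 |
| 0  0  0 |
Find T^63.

[[0, 0, 0], [0, 0, 0], [0, 0, 0]]

T is strictly triangular, hence nilpotent: T^3 = 0, so T^63 = 0.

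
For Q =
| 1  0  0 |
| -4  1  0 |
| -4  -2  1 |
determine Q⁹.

[[1, 0, 0], [-36, 1, 0], [252, -18, 1]]

Q = I + N where N = [[0, 0, 0], [-4, 0, 0], [-4, -2, 0]] is strictly lower-triangular, so N³ = 0.
(I + N)⁹ = I + 9·N + 36·N² = [[1, 0, 0], [-36, 1, 0], [252, -18, 1]].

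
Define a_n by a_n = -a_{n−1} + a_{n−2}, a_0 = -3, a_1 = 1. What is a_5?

With companion matrix A = [[-1, 1], [1, 0]], [a_n, a_{n−1}]ᵀ = A·[a_{n−1}, a_{n−2}]ᵀ, so [a_5, a_4]ᵀ = A⁴·[a_1, a_0]ᵀ.
A⁴ = [[5, -3], [-3, 2]], giving [a_5, a_4]ᵀ = [[14], [-9]].

14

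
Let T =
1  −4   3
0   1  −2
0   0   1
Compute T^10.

T = I + N where N = [[0, −4, 3], [0, 0, −2], [0, 0, 0]] is strictly upper-triangular, so N^3 = 0.
(I + N)^10 = I + 10·N + 45·N^2 = [[1, −40, 390], [0, 1, −20], [0, 0, 1]].

[[1, −40, 390], [0, 1, −20], [0, 0, 1]]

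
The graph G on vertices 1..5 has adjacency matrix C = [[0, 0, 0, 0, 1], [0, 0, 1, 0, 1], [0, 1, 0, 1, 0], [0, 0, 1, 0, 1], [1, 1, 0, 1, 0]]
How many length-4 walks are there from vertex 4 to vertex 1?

5

The number of length-4 walks from vertex 4 to vertex 1 is entry (4,1) of C^4, where C is the adjacency matrix.
C^2 = [[1, 1, 0, 1, 0], [1, 2, 0, 2, 0], [0, 0, 2, 0, 2], [1, 2, 0, 2, 0], [0, 0, 2, 0, 3]]
C^3 = [[0, 0, 2, 0, 3], [0, 0, 4, 0, 5], [2, 4, 0, 4, 0], [0, 0, 4, 0, 5], [3, 5, 0, 5, 0]]
C^4 = [[3, 5, 0, 5, 0], [5, 9, 0, 9, 0], [0, 0, 8, 0, 10], [5, 9, 0, 9, 0], [0, 0, 10, 0, 13]]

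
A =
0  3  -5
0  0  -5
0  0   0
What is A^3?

A is strictly triangular, hence nilpotent: A^3 = 0, so A^3 = 0.

[[0, 0, 0], [0, 0, 0], [0, 0, 0]]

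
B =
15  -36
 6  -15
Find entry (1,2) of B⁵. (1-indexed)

-2916

tr B = 0 and det B = -9, so the characteristic polynomial is λ² − (0)λ + (-9) with roots -3 and 3.
Eigenvectors give P = [[2, 3], [1, 1]] with P⁻¹ = [[-1, 3], [1, -2]], and B = P·diag(-3, 3)·P⁻¹.
Then B⁵ = P·diag(-243, 243)·P⁻¹ = [[-486, 729], [-243, 243]] · [[-1, 3], [1, -2]] = [[1215, -2916], [486, -1215]].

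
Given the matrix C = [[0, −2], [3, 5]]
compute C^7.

[[−3990, −4118], [6177, 6305]]

tr C = 5 and det C = 6, so the characteristic polynomial is λ² − (5)λ + (6) with roots 3 and 2.
Eigenvectors give P = [[−2, −1], [3, 1]] with P⁻¹ = [[1, 1], [−3, −2]], and C = P·diag(3, 2)·P⁻¹.
Then C^7 = P·diag(2187, 128)·P⁻¹ = [[−4374, −128], [6561, 128]] · [[1, 1], [−3, −2]] = [[−3990, −4118], [6177, 6305]].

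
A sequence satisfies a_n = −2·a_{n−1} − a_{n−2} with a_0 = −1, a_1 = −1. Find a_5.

−9

With companion matrix A = [[−2, −1], [1, 0]], [a_n, a_{n−1}]ᵀ = A·[a_{n−1}, a_{n−2}]ᵀ, so [a_5, a_4]ᵀ = A⁴·[a_1, a_0]ᵀ.
A⁴ = [[5, 4], [−4, −3]], giving [a_5, a_4]ᵀ = [[−9], [7]].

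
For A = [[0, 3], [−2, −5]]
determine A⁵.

tr A = −5 and det A = 6, so the characteristic polynomial is λ² − (−5)λ + (6) with roots −2 and −3.
Eigenvectors give P = [[3, 1], [−2, −1]] with P⁻¹ = [[1, 1], [−2, −3]], and A = P·diag(−2, −3)·P⁻¹.
Then A⁵ = P·diag(−32, −243)·P⁻¹ = [[−96, −243], [64, 243]] · [[1, 1], [−2, −3]] = [[390, 633], [−422, −665]].

[[390, 633], [−422, −665]]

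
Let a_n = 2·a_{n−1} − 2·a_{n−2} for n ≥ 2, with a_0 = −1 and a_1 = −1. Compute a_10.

0

With companion matrix Q = [[2, −2], [1, 0]], [a_n, a_{n−1}]ᵀ = Q·[a_{n−1}, a_{n−2}]ᵀ, so [a_10, a_9]ᵀ = Q⁹·[a_1, a_0]ᵀ.
Q⁹ = [[32, −32], [16, 0]], giving [a_10, a_9]ᵀ = [[0], [−16]].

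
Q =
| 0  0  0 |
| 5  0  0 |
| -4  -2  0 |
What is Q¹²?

[[0, 0, 0], [0, 0, 0], [0, 0, 0]]

Q is strictly triangular, hence nilpotent: Q³ = 0, so Q¹² = 0.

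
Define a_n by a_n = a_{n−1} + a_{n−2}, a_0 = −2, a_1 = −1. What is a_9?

With companion matrix M = [[1, 1], [1, 0]], [a_n, a_{n−1}]ᵀ = M·[a_{n−1}, a_{n−2}]ᵀ, so [a_9, a_8]ᵀ = M^8·[a_1, a_0]ᵀ.
M^8 = [[34, 21], [21, 13]], giving [a_9, a_8]ᵀ = [[−76], [−47]].

−76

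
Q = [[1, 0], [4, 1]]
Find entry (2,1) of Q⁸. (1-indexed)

Q = I + N where N = [[0, 0], [4, 0]] is strictly lower-triangular, so N² = 0.
(I + N)⁸ = I + 8·N = [[1, 0], [32, 1]].

32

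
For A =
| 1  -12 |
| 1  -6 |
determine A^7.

[[6049, -24708], [2059, -8364]]

tr A = -5 and det A = 6, so the characteristic polynomial is λ² − (-5)λ + (6) with roots -3 and -2.
Eigenvectors give P = [[-3, 4], [-1, 1]] with P⁻¹ = [[1, -4], [1, -3]], and A = P·diag(-3, -2)·P⁻¹.
Then A^7 = P·diag(-2187, -128)·P⁻¹ = [[6561, -512], [2187, -128]] · [[1, -4], [1, -3]] = [[6049, -24708], [2059, -8364]].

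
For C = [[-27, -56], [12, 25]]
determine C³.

tr C = -2 and det C = -3, so the characteristic polynomial is λ² − (-2)λ + (-3) with roots -3 and 1.
Eigenvectors give P = [[7, -2], [-3, 1]] with P⁻¹ = [[1, 2], [3, 7]], and C = P·diag(-3, 1)·P⁻¹.
Then C³ = P·diag(-27, 1)·P⁻¹ = [[-189, -2], [81, 1]] · [[1, 2], [3, 7]] = [[-195, -392], [84, 169]].

[[-195, -392], [84, 169]]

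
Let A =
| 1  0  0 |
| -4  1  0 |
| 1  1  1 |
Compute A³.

[[1, 0, 0], [-12, 1, 0], [-9, 3, 1]]

A = I + N where N = [[0, 0, 0], [-4, 0, 0], [1, 1, 0]] is strictly lower-triangular, so N³ = 0.
(I + N)³ = I + 3·N + 3·N² = [[1, 0, 0], [-12, 1, 0], [-9, 3, 1]].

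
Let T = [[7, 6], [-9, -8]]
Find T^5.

[[67, 66], [-99, -98]]

tr T = -1 and det T = -2, so the characteristic polynomial is λ² − (-1)λ + (-2) with roots 1 and -2.
Eigenvectors give P = [[-1, -2], [1, 3]] with P⁻¹ = [[-3, -2], [1, 1]], and T = P·diag(1, -2)·P⁻¹.
Then T^5 = P·diag(1, -32)·P⁻¹ = [[-1, 64], [1, -96]] · [[-3, -2], [1, 1]] = [[67, 66], [-99, -98]].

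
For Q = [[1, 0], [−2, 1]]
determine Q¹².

[[1, 0], [−24, 1]]

Q = I + N where N = [[0, 0], [−2, 0]] is strictly lower-triangular, so N² = 0.
(I + N)¹² = I + 12·N = [[1, 0], [−24, 1]].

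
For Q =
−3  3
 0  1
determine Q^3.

Q^2 = [[9, −6], [0, 1]]
Q^3 = [[−27, 21], [0, 1]]

[[−27, 21], [0, 1]]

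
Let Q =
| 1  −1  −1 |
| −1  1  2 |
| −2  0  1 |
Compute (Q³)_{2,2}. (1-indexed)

Q² = [[4, −2, −4], [−6, 2, 5], [−4, 2, 3]]
Q³ = [[14, −6, −12], [−18, 8, 15], [−12, 6, 11]]

8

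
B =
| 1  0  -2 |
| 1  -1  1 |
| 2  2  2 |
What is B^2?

[[-3, -4, -6], [2, 3, -1], [8, 2, 2]]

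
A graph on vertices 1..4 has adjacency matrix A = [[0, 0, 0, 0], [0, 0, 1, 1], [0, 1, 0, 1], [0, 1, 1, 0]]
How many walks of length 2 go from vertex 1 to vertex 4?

The number of length-2 walks from vertex 1 to vertex 4 is entry (1,4) of A², where A is the adjacency matrix.
A² = [[0, 0, 0, 0], [0, 2, 1, 1], [0, 1, 2, 1], [0, 1, 1, 2]]

0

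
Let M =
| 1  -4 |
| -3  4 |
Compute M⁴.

M² = [[13, -20], [-15, 28]]
M³ = [[73, -132], [-99, 172]]
M⁴ = [[469, -820], [-615, 1084]]

[[469, -820], [-615, 1084]]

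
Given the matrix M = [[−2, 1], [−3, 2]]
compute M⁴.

[[1, 0], [0, 1]]

M² = I (check: tr M = 0 and det M = −1), so M⁴ = I since 4 is even.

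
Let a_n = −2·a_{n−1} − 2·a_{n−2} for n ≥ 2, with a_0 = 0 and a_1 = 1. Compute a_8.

0

With companion matrix B = [[−2, −2], [1, 0]], [a_n, a_{n−1}]ᵀ = B·[a_{n−1}, a_{n−2}]ᵀ, so [a_8, a_7]ᵀ = B⁷·[a_1, a_0]ᵀ.
B⁷ = [[0, 16], [−8, −16]], giving [a_8, a_7]ᵀ = [[0], [−8]].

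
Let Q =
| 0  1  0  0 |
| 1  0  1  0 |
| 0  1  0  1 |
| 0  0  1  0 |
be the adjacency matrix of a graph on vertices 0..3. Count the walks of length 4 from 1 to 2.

0

The number of length-4 walks from vertex 1 to vertex 2 is entry (1,2) of Q^4, where Q is the adjacency matrix.
Q^2 = [[1, 0, 1, 0], [0, 2, 0, 1], [1, 0, 2, 0], [0, 1, 0, 1]]
Q^3 = [[0, 2, 0, 1], [2, 0, 3, 0], [0, 3, 0, 2], [1, 0, 2, 0]]
Q^4 = [[2, 0, 3, 0], [0, 5, 0, 3], [3, 0, 5, 0], [0, 3, 0, 2]]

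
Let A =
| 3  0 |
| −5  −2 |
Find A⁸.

tr A = 1 and det A = −6, so the characteristic polynomial is λ² − (1)λ + (−6) with roots 3 and −2.
Eigenvectors give P = [[−1, 0], [1, 1]] with P⁻¹ = [[−1, 0], [1, 1]], and A = P·diag(3, −2)·P⁻¹.
Then A⁸ = P·diag(6561, 256)·P⁻¹ = [[−6561, 0], [6561, 256]] · [[−1, 0], [1, 1]] = [[6561, 0], [−6305, 256]].

[[6561, 0], [−6305, 256]]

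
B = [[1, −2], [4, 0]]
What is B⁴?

B² = [[−7, −2], [4, −8]]
B³ = [[−15, 14], [−28, −8]]
B⁴ = [[41, 30], [−60, 56]]

[[41, 30], [−60, 56]]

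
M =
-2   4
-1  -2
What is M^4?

[[-64, 0], [0, -64]]

M^2 = [[0, -16], [4, 0]]
M^3 = [[16, 32], [-8, 16]]
M^4 = [[-64, 0], [0, -64]]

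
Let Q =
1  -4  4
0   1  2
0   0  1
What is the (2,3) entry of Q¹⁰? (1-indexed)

20

Q = I + N where N = [[0, -4, 4], [0, 0, 2], [0, 0, 0]] is strictly upper-triangular, so N³ = 0.
(I + N)¹⁰ = I + 10·N + 45·N² = [[1, -40, -320], [0, 1, 20], [0, 0, 1]].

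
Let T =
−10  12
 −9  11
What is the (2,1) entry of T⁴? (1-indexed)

−45

tr T = 1 and det T = −2, so the characteristic polynomial is λ² − (1)λ + (−2) with roots −1 and 2.
Eigenvectors give P = [[4, 1], [3, 1]] with P⁻¹ = [[1, −1], [−3, 4]], and T = P·diag(−1, 2)·P⁻¹.
Then T⁴ = P·diag(1, 16)·P⁻¹ = [[4, 16], [3, 16]] · [[1, −1], [−3, 4]] = [[−44, 60], [−45, 61]].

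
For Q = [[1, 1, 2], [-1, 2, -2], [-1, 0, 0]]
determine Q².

[[-2, 3, 0], [-1, 3, -6], [-1, -1, -2]]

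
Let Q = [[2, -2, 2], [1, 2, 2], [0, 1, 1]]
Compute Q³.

Q² = [[2, -6, 2], [4, 4, 8], [1, 3, 3]]
Q³ = [[-2, -14, -6], [12, 8, 24], [5, 7, 11]]

[[-2, -14, -6], [12, 8, 24], [5, 7, 11]]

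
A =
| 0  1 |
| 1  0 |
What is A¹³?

[[0, 1], [1, 0]]

A² = I (check: tr A = 0 and det A = −1), so A¹³ = A since 13 is odd.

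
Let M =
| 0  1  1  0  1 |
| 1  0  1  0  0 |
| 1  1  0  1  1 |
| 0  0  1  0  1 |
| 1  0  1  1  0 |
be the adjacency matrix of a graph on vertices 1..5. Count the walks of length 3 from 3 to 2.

The number of length-3 walks from vertex 3 to vertex 2 is entry (3,2) of M^3, where M is the adjacency matrix.
M^2 = [[3, 1, 2, 2, 1], [1, 2, 1, 1, 2], [2, 1, 4, 1, 2], [2, 1, 1, 2, 1], [1, 2, 2, 1, 3]]
M^3 = [[4, 5, 7, 3, 7], [5, 2, 6, 3, 3], [7, 6, 6, 6, 7], [3, 3, 6, 2, 5], [7, 3, 7, 5, 4]]

6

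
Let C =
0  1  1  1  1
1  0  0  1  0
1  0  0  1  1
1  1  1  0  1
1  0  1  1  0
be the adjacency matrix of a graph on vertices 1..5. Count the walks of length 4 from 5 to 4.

The number of length-4 walks from vertex 5 to vertex 4 is entry (5,4) of C⁴, where C is the adjacency matrix.
C² = [[4, 1, 2, 3, 2], [1, 2, 2, 1, 2], [2, 2, 3, 2, 2], [3, 1, 2, 4, 2], [2, 2, 2, 2, 3]]
C³ = [[8, 7, 9, 9, 9], [7, 2, 4, 7, 4], [9, 4, 6, 9, 7], [9, 7, 9, 8, 9], [9, 4, 7, 9, 6]]
C⁴ = [[34, 17, 26, 33, 26], [17, 14, 18, 17, 18], [26, 18, 25, 26, 24], [33, 17, 26, 34, 26], [26, 18, 24, 26, 25]]

26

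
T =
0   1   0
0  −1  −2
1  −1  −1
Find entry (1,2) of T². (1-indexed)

−1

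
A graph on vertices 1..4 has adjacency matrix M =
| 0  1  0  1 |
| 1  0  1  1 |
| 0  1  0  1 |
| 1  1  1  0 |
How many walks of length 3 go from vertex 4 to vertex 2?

The number of length-3 walks from vertex 4 to vertex 2 is entry (4,2) of M³, where M is the adjacency matrix.
M² = [[2, 1, 2, 1], [1, 3, 1, 2], [2, 1, 2, 1], [1, 2, 1, 3]]
M³ = [[2, 5, 2, 5], [5, 4, 5, 5], [2, 5, 2, 5], [5, 5, 5, 4]]

5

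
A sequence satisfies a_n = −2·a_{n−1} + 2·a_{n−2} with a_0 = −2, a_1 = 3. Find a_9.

With companion matrix M = [[−2, 2], [1, 0]], [a_n, a_{n−1}]ᵀ = M·[a_{n−1}, a_{n−2}]ᵀ, so [a_9, a_8]ᵀ = M⁸·[a_1, a_0]ᵀ.
M⁸ = [[2448, −1792], [−896, 656]], giving [a_9, a_8]ᵀ = [[10928], [−4000]].

10928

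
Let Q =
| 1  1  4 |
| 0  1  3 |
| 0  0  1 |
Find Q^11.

[[1, 11, 209], [0, 1, 33], [0, 0, 1]]

Q = I + N where N = [[0, 1, 4], [0, 0, 3], [0, 0, 0]] is strictly upper-triangular, so N^3 = 0.
(I + N)^11 = I + 11·N + 55·N^2 = [[1, 11, 209], [0, 1, 33], [0, 0, 1]].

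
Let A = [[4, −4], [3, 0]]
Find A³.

A² = [[4, −16], [12, −12]]
A³ = [[−32, −16], [12, −48]]

[[−32, −16], [12, −48]]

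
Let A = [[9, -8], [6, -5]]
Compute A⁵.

tr A = 4 and det A = 3, so the characteristic polynomial is λ² − (4)λ + (3) with roots 3 and 1.
Eigenvectors give P = [[4, 1], [3, 1]] with P⁻¹ = [[1, -1], [-3, 4]], and A = P·diag(3, 1)·P⁻¹.
Then A⁵ = P·diag(243, 1)·P⁻¹ = [[972, 1], [729, 1]] · [[1, -1], [-3, 4]] = [[969, -968], [726, -725]].

[[969, -968], [726, -725]]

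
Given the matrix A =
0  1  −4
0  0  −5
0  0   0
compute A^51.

A is strictly triangular, hence nilpotent: A^3 = 0, so A^51 = 0.

[[0, 0, 0], [0, 0, 0], [0, 0, 0]]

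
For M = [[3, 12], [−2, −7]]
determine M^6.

[[−1455, −4368], [728, 2185]]

tr M = −4 and det M = 3, so the characteristic polynomial is λ² − (−4)λ + (3) with roots −3 and −1.
Eigenvectors give P = [[2, −3], [−1, 1]] with P⁻¹ = [[−1, −3], [−1, −2]], and M = P·diag(−3, −1)·P⁻¹.
Then M^6 = P·diag(729, 1)·P⁻¹ = [[1458, −3], [−729, 1]] · [[−1, −3], [−1, −2]] = [[−1455, −4368], [728, 2185]].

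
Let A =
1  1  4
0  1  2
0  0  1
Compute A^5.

[[1, 5, 40], [0, 1, 10], [0, 0, 1]]

A = I + N where N = [[0, 1, 4], [0, 0, 2], [0, 0, 0]] is strictly upper-triangular, so N^3 = 0.
(I + N)^5 = I + 5·N + 10·N^2 = [[1, 5, 40], [0, 1, 10], [0, 0, 1]].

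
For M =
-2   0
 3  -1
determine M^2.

[[4, 0], [-9, 1]]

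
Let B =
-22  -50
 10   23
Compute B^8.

[[-24964, -63050], [12610, 31781]]

tr B = 1 and det B = -6, so the characteristic polynomial is λ² − (1)λ + (-6) with roots -2 and 3.
Eigenvectors give P = [[-5, 2], [2, -1]] with P⁻¹ = [[-1, -2], [-2, -5]], and B = P·diag(-2, 3)·P⁻¹.
Then B^8 = P·diag(256, 6561)·P⁻¹ = [[-1280, 13122], [512, -6561]] · [[-1, -2], [-2, -5]] = [[-24964, -63050], [12610, 31781]].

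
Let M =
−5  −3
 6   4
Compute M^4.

[[31, 15], [−30, −14]]

tr M = −1 and det M = −2, so the characteristic polynomial is λ² − (−1)λ + (−2) with roots 1 and −2.
Eigenvectors give P = [[−1, −1], [2, 1]] with P⁻¹ = [[1, 1], [−2, −1]], and M = P·diag(1, −2)·P⁻¹.
Then M^4 = P·diag(1, 16)·P⁻¹ = [[−1, −16], [2, 16]] · [[1, 1], [−2, −1]] = [[31, 15], [−30, −14]].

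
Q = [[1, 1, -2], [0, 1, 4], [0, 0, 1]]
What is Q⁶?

[[1, 6, 48], [0, 1, 24], [0, 0, 1]]

Q = I + N where N = [[0, 1, -2], [0, 0, 4], [0, 0, 0]] is strictly upper-triangular, so N³ = 0.
(I + N)⁶ = I + 6·N + 15·N² = [[1, 6, 48], [0, 1, 24], [0, 0, 1]].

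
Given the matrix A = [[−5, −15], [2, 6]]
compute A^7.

[[−5, −15], [2, 6]]

A² = A (a projection; rank 1, trace 1), so A^7 = A.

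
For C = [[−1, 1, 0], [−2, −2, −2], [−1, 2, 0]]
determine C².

[[−1, −3, −2], [8, −2, 4], [−3, −5, −4]]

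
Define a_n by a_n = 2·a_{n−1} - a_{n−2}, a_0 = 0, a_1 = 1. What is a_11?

With companion matrix A = [[2, -1], [1, 0]], [a_n, a_{n−1}]ᵀ = A·[a_{n−1}, a_{n−2}]ᵀ, so [a_11, a_10]ᵀ = A¹⁰·[a_1, a_0]ᵀ.
A¹⁰ = [[11, -10], [10, -9]], giving [a_11, a_10]ᵀ = [[11], [10]].

11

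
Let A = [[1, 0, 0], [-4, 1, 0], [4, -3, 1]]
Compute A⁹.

[[1, 0, 0], [-36, 1, 0], [468, -27, 1]]

A = I + N where N = [[0, 0, 0], [-4, 0, 0], [4, -3, 0]] is strictly lower-triangular, so N³ = 0.
(I + N)⁹ = I + 9·N + 36·N² = [[1, 0, 0], [-36, 1, 0], [468, -27, 1]].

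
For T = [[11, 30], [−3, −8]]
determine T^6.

[[631, 1890], [−189, −566]]

tr T = 3 and det T = 2, so the characteristic polynomial is λ² − (3)λ + (2) with roots 1 and 2.
Eigenvectors give P = [[−3, 10], [1, −3]] with P⁻¹ = [[3, 10], [1, 3]], and T = P·diag(1, 2)·P⁻¹.
Then T^6 = P·diag(1, 64)·P⁻¹ = [[−3, 640], [1, −192]] · [[3, 10], [1, 3]] = [[631, 1890], [−189, −566]].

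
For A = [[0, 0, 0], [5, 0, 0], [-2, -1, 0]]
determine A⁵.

A is strictly triangular, hence nilpotent: A³ = 0, so A⁵ = 0.

[[0, 0, 0], [0, 0, 0], [0, 0, 0]]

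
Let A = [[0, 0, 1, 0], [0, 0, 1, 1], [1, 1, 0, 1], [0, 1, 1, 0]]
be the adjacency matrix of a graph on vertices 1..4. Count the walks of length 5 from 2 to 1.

The number of length-5 walks from vertex 2 to vertex 1 is entry (2,1) of A⁵, where A is the adjacency matrix.
A² = [[1, 1, 0, 1], [1, 2, 1, 1], [0, 1, 3, 1], [1, 1, 1, 2]]
A³ = [[0, 1, 3, 1], [1, 2, 4, 3], [3, 4, 2, 4], [1, 3, 4, 2]]
A⁴ = [[3, 4, 2, 4], [4, 7, 6, 6], [2, 6, 11, 6], [4, 6, 6, 7]]
A⁵ = [[2, 6, 11, 6], [6, 12, 17, 13], [11, 17, 14, 17], [6, 13, 17, 12]]

6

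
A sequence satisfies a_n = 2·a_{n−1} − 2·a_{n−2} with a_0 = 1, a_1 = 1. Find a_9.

With companion matrix M = [[2, −2], [1, 0]], [a_n, a_{n−1}]ᵀ = M·[a_{n−1}, a_{n−2}]ᵀ, so [a_9, a_8]ᵀ = M⁸·[a_1, a_0]ᵀ.
M⁸ = [[16, 0], [0, 16]], giving [a_9, a_8]ᵀ = [[16], [16]].

16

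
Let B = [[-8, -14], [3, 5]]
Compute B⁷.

[[-890, -1778], [381, 761]]

tr B = -3 and det B = 2, so the characteristic polynomial is λ² − (-3)λ + (2) with roots -2 and -1.
Eigenvectors give P = [[7, -2], [-3, 1]] with P⁻¹ = [[1, 2], [3, 7]], and B = P·diag(-2, -1)·P⁻¹.
Then B⁷ = P·diag(-128, -1)·P⁻¹ = [[-896, 2], [384, -1]] · [[1, 2], [3, 7]] = [[-890, -1778], [381, 761]].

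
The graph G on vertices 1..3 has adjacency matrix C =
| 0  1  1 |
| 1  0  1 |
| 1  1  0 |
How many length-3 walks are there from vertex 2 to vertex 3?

The number of length-3 walks from vertex 2 to vertex 3 is entry (2,3) of C³, where C is the adjacency matrix.
C² = [[2, 1, 1], [1, 2, 1], [1, 1, 2]]
C³ = [[2, 3, 3], [3, 2, 3], [3, 3, 2]]

3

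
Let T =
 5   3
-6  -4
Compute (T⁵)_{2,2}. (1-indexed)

tr T = 1 and det T = -2, so the characteristic polynomial is λ² − (1)λ + (-2) with roots 2 and -1.
Eigenvectors give P = [[1, -1], [-1, 2]] with P⁻¹ = [[2, 1], [1, 1]], and T = P·diag(2, -1)·P⁻¹.
Then T⁵ = P·diag(32, -1)·P⁻¹ = [[32, 1], [-32, -2]] · [[2, 1], [1, 1]] = [[65, 33], [-66, -34]].

-34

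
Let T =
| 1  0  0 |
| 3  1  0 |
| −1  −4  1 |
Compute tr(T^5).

T = I + N where N = [[0, 0, 0], [3, 0, 0], [−1, −4, 0]] is strictly lower-triangular, so N^3 = 0.
(I + N)^5 = I + 5·N + 10·N^2 = [[1, 0, 0], [15, 1, 0], [−125, −20, 1]].

3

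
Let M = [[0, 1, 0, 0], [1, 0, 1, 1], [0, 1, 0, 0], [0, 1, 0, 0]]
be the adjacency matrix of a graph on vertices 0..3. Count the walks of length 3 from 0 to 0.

0

The number of length-3 walks from vertex 0 to vertex 0 is entry (0,0) of M³, where M is the adjacency matrix.
M² = [[1, 0, 1, 1], [0, 3, 0, 0], [1, 0, 1, 1], [1, 0, 1, 1]]
M³ = [[0, 3, 0, 0], [3, 0, 3, 3], [0, 3, 0, 0], [0, 3, 0, 0]]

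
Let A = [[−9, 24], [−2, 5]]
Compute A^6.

[[2913, −8736], [728, −2183]]

tr A = −4 and det A = 3, so the characteristic polynomial is λ² − (−4)λ + (3) with roots −3 and −1.
Eigenvectors give P = [[−4, −3], [−1, −1]] with P⁻¹ = [[−1, 3], [1, −4]], and A = P·diag(−3, −1)·P⁻¹.
Then A^6 = P·diag(729, 1)·P⁻¹ = [[−2916, −3], [−729, −1]] · [[−1, 3], [1, −4]] = [[2913, −8736], [728, −2183]].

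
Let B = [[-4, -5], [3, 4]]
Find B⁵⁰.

[[1, 0], [0, 1]]

B² = I (check: tr B = 0 and det B = -1), so B⁵⁰ = I since 50 is even.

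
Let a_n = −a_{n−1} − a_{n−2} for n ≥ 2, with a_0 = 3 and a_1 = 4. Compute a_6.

3

With companion matrix M = [[−1, −1], [1, 0]], [a_n, a_{n−1}]ᵀ = M·[a_{n−1}, a_{n−2}]ᵀ, so [a_6, a_5]ᵀ = M⁵·[a_1, a_0]ᵀ.
M⁵ = [[0, 1], [−1, −1]], giving [a_6, a_5]ᵀ = [[3], [−7]].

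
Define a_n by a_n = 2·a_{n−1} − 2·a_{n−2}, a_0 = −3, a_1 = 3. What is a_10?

With companion matrix T = [[2, −2], [1, 0]], [a_n, a_{n−1}]ᵀ = T·[a_{n−1}, a_{n−2}]ᵀ, so [a_10, a_9]ᵀ = T⁹·[a_1, a_0]ᵀ.
T⁹ = [[32, −32], [16, 0]], giving [a_10, a_9]ᵀ = [[192], [48]].

192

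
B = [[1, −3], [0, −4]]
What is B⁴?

[[1, 153], [0, 256]]

B² = [[1, 9], [0, 16]]
B³ = [[1, −39], [0, −64]]
B⁴ = [[1, 153], [0, 256]]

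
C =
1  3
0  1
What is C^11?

C = I + N where N = [[0, 3], [0, 0]] is strictly upper-triangular, so N^2 = 0.
(I + N)^11 = I + 11·N = [[1, 33], [0, 1]].

[[1, 33], [0, 1]]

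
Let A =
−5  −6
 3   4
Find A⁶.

[[127, 126], [−63, −62]]

tr A = −1 and det A = −2, so the characteristic polynomial is λ² − (−1)λ + (−2) with roots 1 and −2.
Eigenvectors give P = [[−1, 2], [1, −1]] with P⁻¹ = [[1, 2], [1, 1]], and A = P·diag(1, −2)·P⁻¹.
Then A⁶ = P·diag(1, 64)·P⁻¹ = [[−1, 128], [1, −64]] · [[1, 2], [1, 1]] = [[127, 126], [−63, −62]].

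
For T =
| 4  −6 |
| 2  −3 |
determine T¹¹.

[[4, −6], [2, −3]]

T² = T (a projection; rank 1, trace 1), so T¹¹ = T.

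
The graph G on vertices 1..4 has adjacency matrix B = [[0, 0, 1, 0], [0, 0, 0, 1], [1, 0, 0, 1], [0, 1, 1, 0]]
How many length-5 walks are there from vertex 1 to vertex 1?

0

The number of length-5 walks from vertex 1 to vertex 1 is entry (1,1) of B⁵, where B is the adjacency matrix.
B² = [[1, 0, 0, 1], [0, 1, 1, 0], [0, 1, 2, 0], [1, 0, 0, 2]]
B³ = [[0, 1, 2, 0], [1, 0, 0, 2], [2, 0, 0, 3], [0, 2, 3, 0]]
B⁴ = [[2, 0, 0, 3], [0, 2, 3, 0], [0, 3, 5, 0], [3, 0, 0, 5]]
B⁵ = [[0, 3, 5, 0], [3, 0, 0, 5], [5, 0, 0, 8], [0, 5, 8, 0]]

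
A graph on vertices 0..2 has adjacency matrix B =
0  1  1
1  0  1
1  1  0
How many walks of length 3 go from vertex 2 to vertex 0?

The number of length-3 walks from vertex 2 to vertex 0 is entry (2,0) of B³, where B is the adjacency matrix.
B² = [[2, 1, 1], [1, 2, 1], [1, 1, 2]]
B³ = [[2, 3, 3], [3, 2, 3], [3, 3, 2]]

3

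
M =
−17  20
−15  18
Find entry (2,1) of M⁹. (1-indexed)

−60585

tr M = 1 and det M = −6, so the characteristic polynomial is λ² − (1)λ + (−6) with roots −2 and 3.
Eigenvectors give P = [[−4, −1], [−3, −1]] with P⁻¹ = [[−1, 1], [3, −4]], and M = P·diag(−2, 3)·P⁻¹.
Then M⁹ = P·diag(−512, 19683)·P⁻¹ = [[2048, −19683], [1536, −19683]] · [[−1, 1], [3, −4]] = [[−61097, 80780], [−60585, 80268]].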